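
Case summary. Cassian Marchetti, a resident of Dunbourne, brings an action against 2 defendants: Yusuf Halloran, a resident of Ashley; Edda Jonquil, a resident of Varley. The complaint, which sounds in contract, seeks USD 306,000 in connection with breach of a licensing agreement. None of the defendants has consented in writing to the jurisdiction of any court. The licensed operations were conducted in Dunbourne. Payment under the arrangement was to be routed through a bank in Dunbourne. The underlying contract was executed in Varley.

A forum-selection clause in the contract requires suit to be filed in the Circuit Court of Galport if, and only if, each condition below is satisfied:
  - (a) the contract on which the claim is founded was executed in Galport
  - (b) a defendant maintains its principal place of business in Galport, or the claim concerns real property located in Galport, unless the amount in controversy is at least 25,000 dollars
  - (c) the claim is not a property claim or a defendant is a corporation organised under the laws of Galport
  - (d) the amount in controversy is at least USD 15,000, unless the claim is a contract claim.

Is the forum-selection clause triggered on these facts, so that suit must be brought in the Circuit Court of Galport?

The Circuit Court of Galport:
  (a) The contract was executed in Varley, not Galport. Fails.
  (b) No defendant is a corporation; the claim does not concern real property — none of the alternatives is met. However, the amount in controversy is USD 306,000, which meets the USD 25,000 floor, so the 'unless' proviso supplies this condition. Met.
  (c) The claim is a contract claim, not a property claim, so this disjunct is met. Satisfied.
  (d) The amount in controversy is USD 306,000, which meets the USD 15,000 floor. Satisfied.
  → The clause does not apply.

No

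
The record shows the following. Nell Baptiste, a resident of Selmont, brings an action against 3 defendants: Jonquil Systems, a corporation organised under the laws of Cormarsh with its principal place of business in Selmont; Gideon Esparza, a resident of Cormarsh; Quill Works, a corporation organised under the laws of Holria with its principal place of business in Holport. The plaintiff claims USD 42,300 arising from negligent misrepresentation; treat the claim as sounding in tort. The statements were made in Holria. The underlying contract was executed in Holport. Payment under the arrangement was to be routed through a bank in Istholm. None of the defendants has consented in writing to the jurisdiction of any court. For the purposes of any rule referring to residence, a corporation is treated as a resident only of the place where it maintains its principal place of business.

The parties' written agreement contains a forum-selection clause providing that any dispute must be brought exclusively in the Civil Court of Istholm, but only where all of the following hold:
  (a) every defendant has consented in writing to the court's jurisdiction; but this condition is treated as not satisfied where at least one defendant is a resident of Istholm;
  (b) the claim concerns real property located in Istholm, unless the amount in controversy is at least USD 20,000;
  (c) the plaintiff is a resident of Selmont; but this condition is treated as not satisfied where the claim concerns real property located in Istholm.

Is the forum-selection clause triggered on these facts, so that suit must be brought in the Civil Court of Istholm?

No

The Civil Court of Istholm:
  (a) No such written consent has been filed. Not met.
  (b) The claim does not concern real property. The proviso rescues it, though: the amount in controversy is USD 42,300, which meets the 20,000 dollars floor. Met.
  (c) The plaintiff resides in Selmont. The carve-out does not apply: the claim does not concern real property. Met.
  → The clause does not apply.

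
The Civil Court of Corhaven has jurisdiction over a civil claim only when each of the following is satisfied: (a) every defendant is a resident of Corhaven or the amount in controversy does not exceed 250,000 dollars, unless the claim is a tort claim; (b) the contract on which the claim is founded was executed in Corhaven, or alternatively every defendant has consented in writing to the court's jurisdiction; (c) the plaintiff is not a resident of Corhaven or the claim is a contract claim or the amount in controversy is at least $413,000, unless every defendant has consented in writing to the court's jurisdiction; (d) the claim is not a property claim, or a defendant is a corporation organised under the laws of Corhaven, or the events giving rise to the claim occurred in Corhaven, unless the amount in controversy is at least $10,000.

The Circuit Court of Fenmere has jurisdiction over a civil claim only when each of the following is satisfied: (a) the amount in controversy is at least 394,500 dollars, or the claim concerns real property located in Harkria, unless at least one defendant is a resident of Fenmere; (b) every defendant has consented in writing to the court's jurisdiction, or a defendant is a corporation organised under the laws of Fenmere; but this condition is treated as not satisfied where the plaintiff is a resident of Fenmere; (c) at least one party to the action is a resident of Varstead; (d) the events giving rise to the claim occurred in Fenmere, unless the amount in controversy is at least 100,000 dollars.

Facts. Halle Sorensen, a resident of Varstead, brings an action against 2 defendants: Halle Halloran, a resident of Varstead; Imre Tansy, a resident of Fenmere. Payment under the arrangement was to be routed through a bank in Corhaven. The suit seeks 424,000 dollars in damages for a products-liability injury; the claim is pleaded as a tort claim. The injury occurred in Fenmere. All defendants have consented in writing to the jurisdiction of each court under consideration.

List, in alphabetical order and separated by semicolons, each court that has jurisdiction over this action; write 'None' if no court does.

the Circuit Court of Fenmere; the Civil Court of Corhaven

The Civil Court of Corhaven:
  (a) The defendants reside as follows — Halle Halloran in Varstead, Imre Tansy in Fenmere — not all in Corhaven; the amount in controversy is 424,000 dollars, above the 250,000 dollars ceiling — no alternative holds. However, the claim is a tort claim, so the 'unless' proviso supplies this condition. Met.
  (b) Every defendant has filed written consent — that alternative is enough. Satisfied.
  (c) The plaintiff resides in Varstead, which is not Corhaven, so one alternative holds. Satisfied.
  (d) The claim is a tort claim, not a property claim — that alternative is enough. Satisfied.
  → All conditions met; jurisdiction exists.
The Circuit Court of Fenmere:
  (a) The amount in controversy is USD 424,000, which meets the 394,500 dollars floor, so one alternative holds. Condition met.
  (b) Every defendant has filed written consent, which satisfies one of the alternatives. The exception is not triggered, since the plaintiff resides in Varstead, not Fenmere. Met.
  (c) Halle Sorensen resides in Varstead. Condition met.
  (d) The operative events occurred in Fenmere. Satisfied.
  → Every requirement is satisfied — jurisdiction.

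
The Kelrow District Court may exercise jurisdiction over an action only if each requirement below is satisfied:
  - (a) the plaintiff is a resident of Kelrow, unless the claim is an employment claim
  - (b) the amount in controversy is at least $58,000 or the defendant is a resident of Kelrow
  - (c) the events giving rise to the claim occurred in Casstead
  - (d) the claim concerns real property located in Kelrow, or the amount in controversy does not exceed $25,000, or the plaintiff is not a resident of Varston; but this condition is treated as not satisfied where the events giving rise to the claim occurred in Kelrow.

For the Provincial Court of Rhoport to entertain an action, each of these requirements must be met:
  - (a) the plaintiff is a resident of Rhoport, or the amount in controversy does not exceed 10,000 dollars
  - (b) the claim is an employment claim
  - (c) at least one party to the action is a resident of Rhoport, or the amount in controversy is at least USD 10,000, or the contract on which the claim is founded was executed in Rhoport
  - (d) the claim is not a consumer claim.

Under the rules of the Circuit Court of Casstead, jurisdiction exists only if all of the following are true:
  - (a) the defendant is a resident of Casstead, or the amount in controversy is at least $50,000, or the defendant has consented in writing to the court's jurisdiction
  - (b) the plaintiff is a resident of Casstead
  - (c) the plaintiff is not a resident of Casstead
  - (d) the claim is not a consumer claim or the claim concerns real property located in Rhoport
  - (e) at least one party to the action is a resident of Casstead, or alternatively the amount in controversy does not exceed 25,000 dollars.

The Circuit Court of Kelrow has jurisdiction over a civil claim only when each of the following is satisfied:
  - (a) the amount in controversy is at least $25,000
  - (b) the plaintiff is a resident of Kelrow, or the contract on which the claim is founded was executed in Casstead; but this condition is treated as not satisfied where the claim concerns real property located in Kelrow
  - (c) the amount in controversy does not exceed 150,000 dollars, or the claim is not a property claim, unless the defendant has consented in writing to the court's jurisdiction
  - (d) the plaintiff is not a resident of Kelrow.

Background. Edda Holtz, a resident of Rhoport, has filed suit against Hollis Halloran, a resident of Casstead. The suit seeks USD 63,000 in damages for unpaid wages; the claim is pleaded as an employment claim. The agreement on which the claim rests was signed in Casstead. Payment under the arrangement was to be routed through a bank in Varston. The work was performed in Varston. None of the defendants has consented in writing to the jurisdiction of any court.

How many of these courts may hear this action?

2

The Kelrow District Court:
  (a) The plaintiff resides in Rhoport, not Kelrow. The proviso rescues it, though: the claim is an employment claim. Met.
  (b) The amount in controversy is 63,000 dollars, which meets the USD 58,000 floor, so this disjunct is met. Met.
  (c) The operative events occurred in Varston, not Casstead. Fails.
  (d) The plaintiff resides in Rhoport, which is not Varston — that alternative is enough. And the carve-out is inapplicable — the operative events occurred in Varston, not Kelrow. Satisfied.
  → The court lacks jurisdiction.
The Provincial Court of Rhoport:
  (a) The plaintiff resides in Rhoport, so this disjunct is met. Met.
  (b) The claim is an employment claim. Condition met.
  (c) Edda Holtz resides in Rhoport, so one alternative holds. Condition met.
  (d) The claim is an employment claim, not a consumer claim. Condition met.
  → Every requirement is satisfied — jurisdiction.
The Circuit Court of Casstead:
  (a) The defendant resides in Casstead — that alternative is enough. Condition met.
  (b) The plaintiff resides in Rhoport, not Casstead. Not met.
  (c) The plaintiff resides in Rhoport, which is not Casstead. Met.
  (d) The claim is an employment claim, not a consumer claim — that alternative is enough. Satisfied.
  (e) Hollis Halloran resides in Casstead, so this disjunct is met. Condition met.
  → At least one condition fails; no jurisdiction.
The Circuit Court of Kelrow:
  (a) The amount in controversy is 63,000 dollars, which meets the USD 25,000 floor. Met.
  (b) The contract was executed in Casstead, so this disjunct is met. And the carve-out is inapplicable — the claim does not concern real property. Met.
  (c) The amount in controversy is 63,000 dollars, within the $150,000 ceiling, so one alternative holds. Condition met.
  (d) The plaintiff resides in Rhoport, which is not Kelrow. Satisfied.
  → The court has jurisdiction.
Courts with jurisdiction: the Provincial Court of Rhoport, the Circuit Court of Kelrow — 2 in total.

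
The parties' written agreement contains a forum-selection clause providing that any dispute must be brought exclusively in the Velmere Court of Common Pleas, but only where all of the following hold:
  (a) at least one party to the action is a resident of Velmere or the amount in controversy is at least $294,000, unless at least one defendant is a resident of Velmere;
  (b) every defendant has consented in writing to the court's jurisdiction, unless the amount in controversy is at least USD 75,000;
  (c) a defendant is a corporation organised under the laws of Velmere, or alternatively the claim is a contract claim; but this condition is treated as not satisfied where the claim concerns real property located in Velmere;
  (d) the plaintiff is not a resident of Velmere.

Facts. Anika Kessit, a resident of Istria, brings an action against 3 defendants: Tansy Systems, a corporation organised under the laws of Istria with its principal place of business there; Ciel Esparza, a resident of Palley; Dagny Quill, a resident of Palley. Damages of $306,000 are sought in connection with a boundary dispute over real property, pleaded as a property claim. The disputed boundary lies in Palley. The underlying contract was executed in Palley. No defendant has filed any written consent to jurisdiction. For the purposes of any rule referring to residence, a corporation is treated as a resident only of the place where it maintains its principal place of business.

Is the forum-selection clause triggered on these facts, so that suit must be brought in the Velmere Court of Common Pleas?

The Velmere Court of Common Pleas:
  (a) The amount in controversy is USD 306,000, which meets the $294,000 floor, which satisfies one of the alternatives. Condition met.
  (b) No such written consent has been filed. But the amount in controversy is USD 306,000, which meets the USD 75,000 floor, and the 'unless' clause therefore excuses the requirement. Condition met.
  (c) The corporate defendant(s) are organised in Istria, not Velmere; the claim is a property claim, not a contract claim — every alternative fails. Condition not met.
  (d) The plaintiff resides in Istria, which is not Velmere. Met.
  → Forum clause is not triggered.

No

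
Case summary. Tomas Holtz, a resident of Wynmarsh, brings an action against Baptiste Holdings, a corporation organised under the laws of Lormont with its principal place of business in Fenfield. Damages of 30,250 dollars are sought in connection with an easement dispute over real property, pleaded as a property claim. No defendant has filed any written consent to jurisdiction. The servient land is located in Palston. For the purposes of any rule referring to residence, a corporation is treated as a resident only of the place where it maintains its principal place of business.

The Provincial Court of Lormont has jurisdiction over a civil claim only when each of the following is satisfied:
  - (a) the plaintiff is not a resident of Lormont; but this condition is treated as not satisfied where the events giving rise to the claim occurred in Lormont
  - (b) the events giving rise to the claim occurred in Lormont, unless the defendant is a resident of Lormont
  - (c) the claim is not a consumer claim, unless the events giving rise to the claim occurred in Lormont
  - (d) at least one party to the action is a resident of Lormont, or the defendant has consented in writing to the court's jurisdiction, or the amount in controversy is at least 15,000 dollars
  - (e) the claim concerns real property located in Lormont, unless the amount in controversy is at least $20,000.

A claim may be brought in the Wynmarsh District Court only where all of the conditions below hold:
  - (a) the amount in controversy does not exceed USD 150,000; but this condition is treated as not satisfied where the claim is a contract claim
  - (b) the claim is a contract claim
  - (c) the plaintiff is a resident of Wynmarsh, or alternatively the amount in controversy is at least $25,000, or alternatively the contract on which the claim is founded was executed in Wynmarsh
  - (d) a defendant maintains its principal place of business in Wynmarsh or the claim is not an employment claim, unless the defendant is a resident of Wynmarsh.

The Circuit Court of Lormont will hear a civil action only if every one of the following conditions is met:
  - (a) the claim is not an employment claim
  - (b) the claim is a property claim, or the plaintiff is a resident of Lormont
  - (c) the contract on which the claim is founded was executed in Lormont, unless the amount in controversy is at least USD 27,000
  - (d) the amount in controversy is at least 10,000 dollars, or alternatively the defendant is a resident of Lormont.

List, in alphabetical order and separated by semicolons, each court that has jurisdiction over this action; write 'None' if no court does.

the Circuit Court of Lormont

The Provincial Court of Lormont:
  (a) The plaintiff resides in Wynmarsh, which is not Lormont. The exception is not triggered, since the operative events occurred in Palston, not Lormont. Satisfied.
  (b) The operative events occurred in Palston, not Lormont. The proviso offers no rescue either, since the defendant resides in Fenfield, not Lormont. Fails.
  (c) The claim is a property claim, not a consumer claim. Satisfied.
  (d) The amount in controversy is $30,250, which meets the 15,000 dollars floor, so this disjunct is met. Condition met.
  (e) The property lies in Palston, not Lormont. But the amount in controversy is USD 30,250, which meets the $20,000 floor, and the 'unless' clause therefore excuses the requirement. Satisfied.
  → No jurisdiction.
The Wynmarsh District Court:
  (a) The amount in controversy is 30,250 dollars, within the USD 150,000 ceiling. The carve-out does not apply: the claim is a property claim, not a contract claim. Met.
  (b) The claim is a property claim, not a contract claim. Condition not met.
  (c) The plaintiff resides in Wynmarsh, so this disjunct is met. Satisfied.
  (d) The claim is a property claim, not an employment claim, which satisfies one of the alternatives. Met.
  → At least one condition fails; no jurisdiction.
The Circuit Court of Lormont:
  (a) The claim is a property claim, not an employment claim. Met.
  (b) The claim is a property claim, so this disjunct is met. Met.
  (c) No contract (and hence no place of execution) is alleged. However, the amount in controversy is 30,250 dollars, which meets the $27,000 floor, so the 'unless' proviso supplies this condition. Met.
  (d) The amount in controversy is $30,250, which meets the 10,000 dollars floor, which satisfies one of the alternatives. Satisfied.
  → All conditions met; jurisdiction exists.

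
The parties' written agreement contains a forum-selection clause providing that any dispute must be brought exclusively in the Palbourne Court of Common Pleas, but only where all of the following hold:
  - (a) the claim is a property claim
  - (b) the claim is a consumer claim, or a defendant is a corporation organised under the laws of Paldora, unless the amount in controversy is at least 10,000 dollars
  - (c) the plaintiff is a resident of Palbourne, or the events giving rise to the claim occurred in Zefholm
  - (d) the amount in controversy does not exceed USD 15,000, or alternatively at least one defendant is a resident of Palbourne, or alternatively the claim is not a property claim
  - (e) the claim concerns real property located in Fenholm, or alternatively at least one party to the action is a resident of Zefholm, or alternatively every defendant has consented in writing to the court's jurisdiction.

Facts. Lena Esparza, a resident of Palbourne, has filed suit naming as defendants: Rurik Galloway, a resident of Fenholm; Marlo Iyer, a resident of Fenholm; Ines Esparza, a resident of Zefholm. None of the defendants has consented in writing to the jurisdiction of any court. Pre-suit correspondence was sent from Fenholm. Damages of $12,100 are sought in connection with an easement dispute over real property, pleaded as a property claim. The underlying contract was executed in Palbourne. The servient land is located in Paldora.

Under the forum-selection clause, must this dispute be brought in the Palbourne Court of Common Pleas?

The Palbourne Court of Common Pleas:
  (a) The claim is a property claim. Met.
  (b) The claim is a property claim, not a consumer claim; no defendant is a corporation — no alternative holds. But the amount in controversy is USD 12,100, which meets the $10,000 floor, and the 'unless' clause therefore excuses the requirement. Satisfied.
  (c) The plaintiff resides in Palbourne — that alternative is enough. Satisfied.
  (d) The amount in controversy is 12,100 dollars, within the USD 15,000 ceiling, which satisfies one of the alternatives. Satisfied.
  (e) Ines Esparza resides in Zefholm, so one alternative holds. Satisfied.
  → Forum clause is triggered.

Yes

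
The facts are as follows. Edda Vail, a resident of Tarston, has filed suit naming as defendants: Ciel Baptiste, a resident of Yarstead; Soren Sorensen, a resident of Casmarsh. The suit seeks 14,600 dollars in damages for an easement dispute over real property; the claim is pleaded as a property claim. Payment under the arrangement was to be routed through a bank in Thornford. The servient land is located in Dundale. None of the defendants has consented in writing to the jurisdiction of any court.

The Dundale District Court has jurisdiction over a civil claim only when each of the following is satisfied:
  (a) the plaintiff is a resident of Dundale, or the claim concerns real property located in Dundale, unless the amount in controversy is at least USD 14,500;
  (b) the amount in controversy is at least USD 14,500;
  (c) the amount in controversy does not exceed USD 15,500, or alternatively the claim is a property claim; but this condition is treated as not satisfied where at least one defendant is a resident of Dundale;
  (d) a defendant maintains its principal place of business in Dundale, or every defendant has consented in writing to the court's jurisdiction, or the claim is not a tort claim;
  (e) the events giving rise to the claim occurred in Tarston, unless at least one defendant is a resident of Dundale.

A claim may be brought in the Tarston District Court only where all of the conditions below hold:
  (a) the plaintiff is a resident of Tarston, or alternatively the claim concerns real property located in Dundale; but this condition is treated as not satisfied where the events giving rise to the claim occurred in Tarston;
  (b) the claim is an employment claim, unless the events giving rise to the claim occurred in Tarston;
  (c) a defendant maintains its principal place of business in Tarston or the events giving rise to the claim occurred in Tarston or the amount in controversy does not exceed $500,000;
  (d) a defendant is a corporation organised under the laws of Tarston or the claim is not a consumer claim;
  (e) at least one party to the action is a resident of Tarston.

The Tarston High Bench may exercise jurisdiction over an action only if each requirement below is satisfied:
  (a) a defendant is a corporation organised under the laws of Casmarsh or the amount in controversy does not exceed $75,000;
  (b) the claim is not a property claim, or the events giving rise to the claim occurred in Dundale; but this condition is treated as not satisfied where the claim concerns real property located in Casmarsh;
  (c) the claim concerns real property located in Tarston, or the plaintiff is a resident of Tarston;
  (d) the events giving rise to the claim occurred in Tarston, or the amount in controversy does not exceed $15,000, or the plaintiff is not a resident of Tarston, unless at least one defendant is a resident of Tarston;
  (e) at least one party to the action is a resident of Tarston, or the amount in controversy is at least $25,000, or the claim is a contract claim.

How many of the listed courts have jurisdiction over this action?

1

The Dundale District Court:
  (a) The property lies in Dundale, which satisfies one of the alternatives. Condition met.
  (b) The amount in controversy is $14,600, which meets the USD 14,500 floor. Satisfied.
  (c) The amount in controversy is USD 14,600, within the USD 15,500 ceiling — that alternative is enough. The carve-out does not apply: no defendant resides in Dundale (they reside in Yarstead, Casmarsh). Condition met.
  (d) The claim is a property claim, not a tort claim, so one alternative holds. Satisfied.
  (e) The operative events occurred in Dundale, not Tarston. Nor does the 'unless' clause help: no defendant resides in Dundale (they reside in Yarstead, Casmarsh). Fails.
  → No jurisdiction.
The Tarston District Court:
  (a) The plaintiff resides in Tarston, so one alternative holds. The carve-out does not apply: the operative events occurred in Dundale, not Tarston. Condition met.
  (b) The claim is a property claim, not an employment claim. And the operative events occurred in Dundale, not Tarston, so the proviso does not save it. Condition not met.
  (c) The amount in controversy is 14,600 dollars, within the 500,000 dollars ceiling, so this disjunct is met. Condition met.
  (d) The claim is a property claim, not a consumer claim, which satisfies one of the alternatives. Satisfied.
  (e) Edda Vail resides in Tarston. Satisfied.
  → The court lacks jurisdiction.
The Tarston High Bench:
  (a) The amount in controversy is USD 14,600, within the 75,000 dollars ceiling, so this disjunct is met. Satisfied.
  (b) The operative events occurred in Dundale, so this disjunct is met. The exception is not triggered, since the property lies in Dundale, not Casmarsh. Satisfied.
  (c) The plaintiff resides in Tarston, so this disjunct is met. Satisfied.
  (d) The amount in controversy is 14,600 dollars, within the 15,000 dollars ceiling, so one alternative holds. Condition met.
  (e) Edda Vail resides in Tarston, which satisfies one of the alternatives. Met.
  → The court has jurisdiction.
Courts with jurisdiction: the Tarston High Bench — 1 in total.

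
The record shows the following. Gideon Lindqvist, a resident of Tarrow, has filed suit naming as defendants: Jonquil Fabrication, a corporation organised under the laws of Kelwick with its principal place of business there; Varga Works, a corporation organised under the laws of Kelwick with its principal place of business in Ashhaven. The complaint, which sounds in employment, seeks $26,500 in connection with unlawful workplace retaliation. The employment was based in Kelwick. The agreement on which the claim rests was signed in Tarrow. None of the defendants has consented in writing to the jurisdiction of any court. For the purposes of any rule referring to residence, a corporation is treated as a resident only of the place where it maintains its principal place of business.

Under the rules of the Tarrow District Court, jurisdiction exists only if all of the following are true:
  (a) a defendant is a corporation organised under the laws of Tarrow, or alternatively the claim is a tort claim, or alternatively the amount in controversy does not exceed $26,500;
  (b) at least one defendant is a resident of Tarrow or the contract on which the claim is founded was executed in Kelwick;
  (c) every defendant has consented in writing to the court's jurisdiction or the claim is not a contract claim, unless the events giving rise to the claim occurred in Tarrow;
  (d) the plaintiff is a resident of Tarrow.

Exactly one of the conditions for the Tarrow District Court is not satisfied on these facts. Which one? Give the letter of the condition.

The Tarrow District Court:
  (a) The amount in controversy is $26,500, within the 26,500 dollars ceiling — that alternative is enough. Condition met.
  (b) No defendant resides in Tarrow (they reside in Kelwick, Ashhaven); the contract was executed in Tarrow, not Kelwick — none of the alternatives is met. Not satisfied.
  (c) The claim is an employment claim, not a contract claim, so one alternative holds. Condition met.
  (d) The plaintiff resides in Tarrow. Condition met.
Only condition (b) fails.

(b)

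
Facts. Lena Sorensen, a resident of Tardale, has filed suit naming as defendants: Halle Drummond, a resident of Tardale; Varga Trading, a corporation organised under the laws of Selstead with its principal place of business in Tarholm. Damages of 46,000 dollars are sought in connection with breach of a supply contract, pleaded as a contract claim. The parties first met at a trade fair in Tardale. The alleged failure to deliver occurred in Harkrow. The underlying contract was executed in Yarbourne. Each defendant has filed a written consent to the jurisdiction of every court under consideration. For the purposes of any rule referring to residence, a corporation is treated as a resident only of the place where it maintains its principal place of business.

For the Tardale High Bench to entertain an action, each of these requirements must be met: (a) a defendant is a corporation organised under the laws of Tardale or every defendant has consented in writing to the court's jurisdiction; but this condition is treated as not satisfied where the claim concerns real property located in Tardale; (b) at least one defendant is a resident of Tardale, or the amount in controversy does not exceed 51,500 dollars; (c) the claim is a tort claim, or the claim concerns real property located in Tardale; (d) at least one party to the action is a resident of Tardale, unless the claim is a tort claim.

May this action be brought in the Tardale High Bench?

The Tardale High Bench:
  (a) Every defendant has filed written consent — that alternative is enough. And the carve-out is inapplicable — the claim does not concern real property. Satisfied.
  (b) Halle Drummond resides in Tardale, which satisfies one of the alternatives. Condition met.
  (c) The claim is a contract claim, not a tort claim; the claim does not concern real property — none of the alternatives is met. Not met.
  (d) Lena Sorensen resides in Tardale. Condition met.
  → No jurisdiction.

No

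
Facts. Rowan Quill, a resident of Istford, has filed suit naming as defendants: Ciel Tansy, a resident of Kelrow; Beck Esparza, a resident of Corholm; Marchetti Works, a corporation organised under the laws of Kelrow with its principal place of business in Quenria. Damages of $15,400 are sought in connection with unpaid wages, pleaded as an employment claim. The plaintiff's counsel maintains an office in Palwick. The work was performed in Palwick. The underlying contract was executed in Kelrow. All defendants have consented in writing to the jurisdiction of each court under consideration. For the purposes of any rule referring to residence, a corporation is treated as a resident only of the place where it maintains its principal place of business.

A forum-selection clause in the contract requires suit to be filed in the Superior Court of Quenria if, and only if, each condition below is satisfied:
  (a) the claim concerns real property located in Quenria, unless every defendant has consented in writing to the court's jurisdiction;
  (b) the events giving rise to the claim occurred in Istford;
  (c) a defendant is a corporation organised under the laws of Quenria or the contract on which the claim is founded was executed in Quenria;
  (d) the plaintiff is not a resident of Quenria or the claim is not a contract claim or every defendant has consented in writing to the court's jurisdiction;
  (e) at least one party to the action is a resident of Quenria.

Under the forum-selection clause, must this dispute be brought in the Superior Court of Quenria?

No

The Superior Court of Quenria:
  (a) The claim does not concern real property. But every defendant has filed written consent, and the 'unless' clause therefore excuses the requirement. Condition met.
  (b) The operative events occurred in Palwick, not Istford. Condition not met.
  (c) The corporate defendant(s) are organised in Kelrow, not Quenria; the contract was executed in Kelrow, not Quenria — no alternative holds. Condition not met.
  (d) The plaintiff resides in Istford, which is not Quenria, so this disjunct is met. Condition met.
  (e) Marchetti Works resides in Quenria. Met.
  → The clause does not apply.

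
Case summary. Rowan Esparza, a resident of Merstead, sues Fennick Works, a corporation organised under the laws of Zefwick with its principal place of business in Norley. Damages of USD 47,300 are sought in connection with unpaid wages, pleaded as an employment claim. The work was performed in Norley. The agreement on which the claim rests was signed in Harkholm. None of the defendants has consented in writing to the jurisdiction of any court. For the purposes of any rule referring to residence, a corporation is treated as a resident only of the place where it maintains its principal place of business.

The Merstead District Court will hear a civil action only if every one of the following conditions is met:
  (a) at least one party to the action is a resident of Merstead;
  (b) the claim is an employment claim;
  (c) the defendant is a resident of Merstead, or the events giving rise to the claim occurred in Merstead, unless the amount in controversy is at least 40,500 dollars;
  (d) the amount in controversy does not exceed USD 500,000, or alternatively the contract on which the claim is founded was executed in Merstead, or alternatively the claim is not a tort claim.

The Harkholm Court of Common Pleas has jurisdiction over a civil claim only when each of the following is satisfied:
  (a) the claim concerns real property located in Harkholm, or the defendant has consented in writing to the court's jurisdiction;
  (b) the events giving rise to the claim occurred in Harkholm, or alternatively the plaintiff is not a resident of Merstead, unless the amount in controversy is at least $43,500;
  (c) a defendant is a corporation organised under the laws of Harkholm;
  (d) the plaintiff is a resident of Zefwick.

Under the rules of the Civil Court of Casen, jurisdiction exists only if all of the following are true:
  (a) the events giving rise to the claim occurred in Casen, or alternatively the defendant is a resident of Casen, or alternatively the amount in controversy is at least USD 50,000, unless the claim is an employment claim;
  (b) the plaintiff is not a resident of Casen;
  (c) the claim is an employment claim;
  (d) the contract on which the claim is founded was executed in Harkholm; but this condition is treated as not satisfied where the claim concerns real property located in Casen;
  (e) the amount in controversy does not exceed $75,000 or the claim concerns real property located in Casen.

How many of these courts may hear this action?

2

The Merstead District Court:
  (a) Rowan Esparza resides in Merstead. Met.
  (b) The claim is an employment claim. Condition met.
  (c) The defendant resides in Norley, not Merstead; the operative events occurred in Norley, not Merstead — none of the alternatives is met. However, the amount in controversy is USD 47,300, which meets the 40,500 dollars floor, so the 'unless' proviso supplies this condition. Satisfied.
  (d) The amount in controversy is 47,300 dollars, within the 500,000 dollars ceiling, which satisfies one of the alternatives. Condition met.
  → Every requirement is satisfied — jurisdiction.
The Harkholm Court of Common Pleas:
  (a) The claim does not concern real property; no such written consent has been filed — none of the alternatives is met. Fails.
  (b) The operative events occurred in Norley, not Harkholm; the plaintiff resides in Merstead — every alternative fails. But the amount in controversy is 47,300 dollars, which meets the USD 43,500 floor, and the 'unless' clause therefore excuses the requirement. Satisfied.
  (c) The corporate defendant(s) are organised in Zefwick, not Harkholm. Fails.
  (d) The plaintiff resides in Merstead, not Zefwick. Fails.
  → The court lacks jurisdiction.
The Civil Court of Casen:
  (a) The operative events occurred in Norley, not Casen; the defendant resides in Norley, not Casen; the amount in controversy is $47,300, below the $50,000 floor — none of the alternatives is met. However, the claim is an employment claim, so the 'unless' proviso supplies this condition. Satisfied.
  (b) The plaintiff resides in Merstead, which is not Casen. Condition met.
  (c) The claim is an employment claim. Met.
  (d) The contract was executed in Harkholm. And the carve-out is inapplicable — the claim does not concern real property. Satisfied.
  (e) The amount in controversy is 47,300 dollars, within the 75,000 dollars ceiling, so this disjunct is met. Condition met.
  → The court has jurisdiction.
Courts with jurisdiction: the Merstead District Court, the Civil Court of Casen — 2 in total.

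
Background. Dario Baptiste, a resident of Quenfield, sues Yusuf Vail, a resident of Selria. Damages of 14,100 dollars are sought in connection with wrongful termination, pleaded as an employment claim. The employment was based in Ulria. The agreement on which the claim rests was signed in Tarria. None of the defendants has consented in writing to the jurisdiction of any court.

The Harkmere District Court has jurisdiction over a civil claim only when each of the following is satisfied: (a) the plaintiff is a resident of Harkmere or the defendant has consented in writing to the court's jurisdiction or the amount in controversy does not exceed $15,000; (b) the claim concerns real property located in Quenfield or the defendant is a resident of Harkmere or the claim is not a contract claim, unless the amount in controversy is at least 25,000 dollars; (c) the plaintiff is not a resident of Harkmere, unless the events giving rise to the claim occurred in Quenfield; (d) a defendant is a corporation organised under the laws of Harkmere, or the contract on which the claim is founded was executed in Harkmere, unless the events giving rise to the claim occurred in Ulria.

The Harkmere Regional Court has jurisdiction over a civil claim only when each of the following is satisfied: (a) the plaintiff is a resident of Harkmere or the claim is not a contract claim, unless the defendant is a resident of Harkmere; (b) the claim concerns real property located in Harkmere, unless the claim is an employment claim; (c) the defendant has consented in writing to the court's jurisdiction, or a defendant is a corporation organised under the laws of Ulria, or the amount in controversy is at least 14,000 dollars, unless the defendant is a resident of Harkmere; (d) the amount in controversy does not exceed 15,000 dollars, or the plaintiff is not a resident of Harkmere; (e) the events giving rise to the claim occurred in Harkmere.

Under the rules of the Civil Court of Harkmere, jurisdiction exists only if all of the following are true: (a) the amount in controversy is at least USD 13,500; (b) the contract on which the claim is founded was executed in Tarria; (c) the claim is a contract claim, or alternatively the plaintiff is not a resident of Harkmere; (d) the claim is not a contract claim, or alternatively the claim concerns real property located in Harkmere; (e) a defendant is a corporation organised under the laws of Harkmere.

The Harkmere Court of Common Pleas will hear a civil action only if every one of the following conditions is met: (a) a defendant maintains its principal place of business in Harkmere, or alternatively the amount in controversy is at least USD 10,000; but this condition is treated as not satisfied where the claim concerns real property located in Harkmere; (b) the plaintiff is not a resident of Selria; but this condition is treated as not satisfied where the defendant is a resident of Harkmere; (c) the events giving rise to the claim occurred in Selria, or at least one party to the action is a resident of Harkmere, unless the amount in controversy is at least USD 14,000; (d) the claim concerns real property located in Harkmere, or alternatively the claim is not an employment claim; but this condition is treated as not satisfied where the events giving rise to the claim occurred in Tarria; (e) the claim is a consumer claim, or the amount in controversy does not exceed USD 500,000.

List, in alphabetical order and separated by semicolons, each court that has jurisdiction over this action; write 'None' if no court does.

The Harkmere District Court:
  (a) The amount in controversy is 14,100 dollars, within the $15,000 ceiling — that alternative is enough. Met.
  (b) The claim is an employment claim, not a contract claim, so one alternative holds. Satisfied.
  (c) The plaintiff resides in Quenfield, which is not Harkmere. Satisfied.
  (d) No defendant is a corporation; the contract was executed in Tarria, not Harkmere — none of the alternatives is met. The proviso rescues it, though: the operative events occurred in Ulria. Condition met.
  → Jurisdiction lies.
The Harkmere Regional Court:
  (a) The claim is an employment claim, not a contract claim, so one alternative holds. Condition met.
  (b) The claim does not concern real property. But the claim is an employment claim, and the 'unless' clause therefore excuses the requirement. Satisfied.
  (c) The amount in controversy is $14,100, which meets the USD 14,000 floor, so this disjunct is met. Condition met.
  (d) The amount in controversy is 14,100 dollars, within the 15,000 dollars ceiling, so this disjunct is met. Satisfied.
  (e) The operative events occurred in Ulria, not Harkmere. Not met.
  → The court lacks jurisdiction.
The Civil Court of Harkmere:
  (a) The amount in controversy is $14,100, which meets the 13,500 dollars floor. Met.
  (b) The contract was executed in Tarria. Satisfied.
  (c) The plaintiff resides in Quenfield, which is not Harkmere, so one alternative holds. Met.
  (d) The claim is an employment claim, not a contract claim, so one alternative holds. Condition met.
  (e) No defendant is a corporation. Fails.
  → At least one condition fails; no jurisdiction.
The Harkmere Court of Common Pleas:
  (a) The amount in controversy is 14,100 dollars, which meets the USD 10,000 floor, which satisfies one of the alternatives. The exception is not triggered, since the claim does not concern real property. Met.
  (b) The plaintiff resides in Quenfield, which is not Selria. The carve-out does not apply: the defendant resides in Selria, not Harkmere. Met.
  (c) The operative events occurred in Ulria, not Selria; no party resides in Harkmere — every alternative fails. But the amount in controversy is $14,100, which meets the USD 14,000 floor, and the 'unless' clause therefore excuses the requirement. Satisfied.
  (d) The claim does not concern real property; the claim is an employment claim — every alternative fails. Not met.
  (e) The amount in controversy is 14,100 dollars, within the USD 500,000 ceiling, so this disjunct is met. Satisfied.
  → The court lacks jurisdiction.

the Harkmere District Court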